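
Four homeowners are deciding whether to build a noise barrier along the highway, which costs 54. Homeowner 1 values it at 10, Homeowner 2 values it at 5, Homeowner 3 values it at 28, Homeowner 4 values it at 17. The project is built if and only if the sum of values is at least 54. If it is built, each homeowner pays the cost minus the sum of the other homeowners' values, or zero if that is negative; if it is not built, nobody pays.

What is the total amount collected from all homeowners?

37

Total value 60 ≥ cost 54, so it is built.
Homeowner 1: others sum to 50; max(0, 54 - 50) = 4.
Homeowner 2: others sum to 55; max(0, 54 - 55) = 0.
Homeowner 3: others sum to 32; max(0, 54 - 32) = 22.
Homeowner 4: others sum to 43; max(0, 54 - 43) = 11.
Total collected = 4 + 0 + 22 + 11 = 37.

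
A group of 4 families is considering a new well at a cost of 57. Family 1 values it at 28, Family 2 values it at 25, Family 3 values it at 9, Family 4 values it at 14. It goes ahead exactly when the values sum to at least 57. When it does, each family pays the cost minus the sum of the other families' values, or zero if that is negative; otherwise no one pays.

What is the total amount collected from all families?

Total value 76 ≥ cost 57, so it is built.
Family 1: others sum to 48; max(0, 57 - 48) = 9.
Family 2: others sum to 51; max(0, 57 - 51) = 6.
Family 3: others sum to 67; max(0, 57 - 67) = 0.
Family 4: others sum to 62; max(0, 57 - 62) = 0.
Total collected = 9 + 6 + 0 + 0 = 15.

15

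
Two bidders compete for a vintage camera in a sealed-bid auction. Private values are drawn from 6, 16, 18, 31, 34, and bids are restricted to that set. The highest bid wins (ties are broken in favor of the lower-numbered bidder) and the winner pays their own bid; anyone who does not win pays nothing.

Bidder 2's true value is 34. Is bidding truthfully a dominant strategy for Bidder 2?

Consider the case where Bidder 1 bids 6.
Truthful bid 34: wins, pays 34, utility 34 - 34 = 0.
Bid 16 instead: wins, pays 16, utility 34 - 16 = 18.
Since 18 > 0, bidding 16 is strictly better here, so truthful bidding is not dominant.

No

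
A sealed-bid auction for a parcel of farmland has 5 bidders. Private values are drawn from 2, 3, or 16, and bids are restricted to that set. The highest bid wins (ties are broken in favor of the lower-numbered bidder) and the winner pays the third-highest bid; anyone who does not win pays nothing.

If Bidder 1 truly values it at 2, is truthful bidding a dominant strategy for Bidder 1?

Check each profile of the others' bids and compare truth against every alternative bid.
Others bid (2, 2, 3, 3): truth gives 0, best alternative gives -1.
Others bid (2, 3, 2, 3): truth gives 0, best alternative gives -1.
Others bid (2, 3, 3, 2): truth gives 0, best alternative gives -1.
Others bid (2, 3, 3, 3): truth gives 0, best alternative gives -1.
Others bid (3, 2, 2, 3): truth gives 0, best alternative gives -1.
Others bid (3, 2, 3, 2): truth gives 0, best alternative gives -1.
(Remaining 75 profiles checked similarly; truth is weakly best in each.)
In every case the truthful bid is at least as good as any alternative, so it is a dominant strategy.

Yes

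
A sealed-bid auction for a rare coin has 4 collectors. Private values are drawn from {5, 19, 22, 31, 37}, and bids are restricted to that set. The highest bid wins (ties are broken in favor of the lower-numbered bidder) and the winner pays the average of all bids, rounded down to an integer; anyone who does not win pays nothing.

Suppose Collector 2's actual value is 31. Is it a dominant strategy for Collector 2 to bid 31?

No

Consider the case where Collector 1 bids 5, Collector 3 bids 5 and Collector 4 bids 5.
Truthful bid 31: wins, pays 11, utility 31 - 11 = 20.
Bid 19 instead: wins, pays 8, utility 31 - 8 = 23.
Since 23 > 20, bidding 19 is strictly better here, so truthful bidding is not dominant.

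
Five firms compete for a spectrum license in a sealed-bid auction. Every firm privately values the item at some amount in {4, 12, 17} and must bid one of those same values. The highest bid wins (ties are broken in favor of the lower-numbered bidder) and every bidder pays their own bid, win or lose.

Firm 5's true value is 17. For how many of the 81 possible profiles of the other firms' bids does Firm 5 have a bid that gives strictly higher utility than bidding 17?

66

Others bid (4, 4, 4, 4): truth gives 0; bid 12 gives 5 > 0. Violating.
Others bid (4, 4, 4, 17): truth gives -17; bid 4 gives -4 > -17. Violating.
Others bid (4, 4, 12, 17): truth gives -17; bid 4 gives -4 > -17. Violating.
Others bid (4, 4, 17, 4): truth gives -17; bid 4 gives -4 > -17. Violating.
Others bid (4, 4, 4, 12): truth gives 0; no alternative beats it.
Others bid (4, 4, 12, 4): truth gives 0; no alternative beats it.
(Checking all 81 profiles: 66 have a profitable deviation, 15 do not.)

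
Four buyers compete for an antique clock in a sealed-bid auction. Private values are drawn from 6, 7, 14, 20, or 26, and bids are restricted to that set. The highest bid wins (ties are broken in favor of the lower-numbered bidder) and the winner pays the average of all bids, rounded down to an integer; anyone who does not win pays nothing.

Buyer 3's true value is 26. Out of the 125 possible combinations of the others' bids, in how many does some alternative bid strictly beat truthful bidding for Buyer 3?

36

Others bid (6, 6, 6): truth gives 15; bid 7 gives 20 > 15. Violating.
Others bid (6, 6, 7): truth gives 15; bid 7 gives 20 > 15. Violating.
Others bid (6, 6, 14): truth gives 13; bid 14 gives 16 > 13. Violating.
Others bid (6, 6, 20): truth gives 12; bid 20 gives 13 > 12. Violating.
Others bid (6, 6, 26): truth gives 10; no alternative beats it.
Others bid (6, 7, 26): truth gives 10; no alternative beats it.
(Checking all 125 profiles: 36 have a profitable deviation, 89 do not.)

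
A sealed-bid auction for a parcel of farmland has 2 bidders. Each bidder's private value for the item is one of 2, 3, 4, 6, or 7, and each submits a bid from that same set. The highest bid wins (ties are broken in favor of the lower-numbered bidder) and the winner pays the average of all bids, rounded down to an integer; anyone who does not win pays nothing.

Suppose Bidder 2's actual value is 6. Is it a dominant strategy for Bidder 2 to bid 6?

Consider the case where Bidder 1 bids 2.
Truthful bid 6: wins, pays 4, utility 6 - 4 = 2.
Bid 3 instead: wins, pays 2, utility 6 - 2 = 4.
Since 4 > 2, bidding 3 is strictly better here, so truthful bidding is not dominant.

No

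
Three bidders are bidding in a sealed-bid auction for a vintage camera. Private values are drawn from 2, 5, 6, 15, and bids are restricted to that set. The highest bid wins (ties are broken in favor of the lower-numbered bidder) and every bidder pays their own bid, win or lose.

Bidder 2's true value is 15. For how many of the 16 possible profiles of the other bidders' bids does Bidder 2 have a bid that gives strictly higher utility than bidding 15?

10

Others bid (2, 2): truth gives 0; bid 5 gives 10 > 0. Violating.
Others bid (2, 5): truth gives 0; bid 5 gives 10 > 0. Violating.
Others bid (2, 6): truth gives 0; bid 6 gives 9 > 0. Violating.
Others bid (5, 2): truth gives 0; bid 6 gives 9 > 0. Violating.
Others bid (2, 15): truth gives 0; no alternative beats it.
Others bid (5, 15): truth gives 0; no alternative beats it.
(Checking all 16 profiles: 10 have a profitable deviation, 6 do not.)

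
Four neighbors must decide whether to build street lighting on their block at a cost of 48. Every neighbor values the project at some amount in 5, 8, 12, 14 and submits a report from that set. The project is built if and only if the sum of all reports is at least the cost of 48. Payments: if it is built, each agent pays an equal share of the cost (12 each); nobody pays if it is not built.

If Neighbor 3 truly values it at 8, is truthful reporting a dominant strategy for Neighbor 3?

Consider the case where Neighbor 1 reports 12, Neighbor 2 reports 14 and Neighbor 4 reports 14.
Truthful report 8: project built, pays 12, utility 8 - 12 = -4.
Report 5 instead: project not built, utility 0.
Since 0 > -4, reporting 5 is strictly better here, so truthful reporting is not dominant.

No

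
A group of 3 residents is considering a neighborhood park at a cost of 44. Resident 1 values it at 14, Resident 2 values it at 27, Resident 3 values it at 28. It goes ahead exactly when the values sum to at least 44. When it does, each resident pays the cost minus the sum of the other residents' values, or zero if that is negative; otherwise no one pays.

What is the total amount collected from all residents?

Total value 69 ≥ cost 44, so it is built.
Resident 1: others sum to 55; max(0, 44 - 55) = 0.
Resident 2: others sum to 42; max(0, 44 - 42) = 2.
Resident 3: others sum to 41; max(0, 44 - 41) = 3.
Total collected = 0 + 2 + 3 = 5.

5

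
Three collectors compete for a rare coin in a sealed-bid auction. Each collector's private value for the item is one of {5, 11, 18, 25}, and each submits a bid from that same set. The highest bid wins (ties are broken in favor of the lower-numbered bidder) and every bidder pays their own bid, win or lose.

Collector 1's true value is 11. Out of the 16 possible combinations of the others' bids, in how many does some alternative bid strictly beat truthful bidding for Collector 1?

13

Others bid (5, 5): truth gives 0; bid 5 gives 6 > 0. Violating.
Others bid (5, 18): truth gives -11; bid 5 gives -5 > -11. Violating.
Others bid (5, 25): truth gives -11; bid 5 gives -5 > -11. Violating.
Others bid (11, 18): truth gives -11; bid 5 gives -5 > -11. Violating.
Others bid (5, 11): truth gives 0; no alternative beats it.
Others bid (11, 5): truth gives 0; no alternative beats it.
(Checking all 16 profiles: 13 have a profitable deviation, 3 do not.)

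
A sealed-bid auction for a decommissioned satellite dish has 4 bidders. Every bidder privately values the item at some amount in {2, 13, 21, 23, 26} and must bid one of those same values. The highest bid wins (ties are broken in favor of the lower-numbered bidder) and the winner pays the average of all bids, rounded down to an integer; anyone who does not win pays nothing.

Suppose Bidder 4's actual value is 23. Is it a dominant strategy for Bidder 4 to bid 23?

Consider the case where Bidder 1 bids 2, Bidder 2 bids 2 and Bidder 3 bids 2.
Truthful bid 23: wins, pays 7, utility 23 - 7 = 16.
Bid 13 instead: wins, pays 4, utility 23 - 4 = 19.
Since 19 > 16, bidding 13 is strictly better here, so truthful bidding is not dominant.

No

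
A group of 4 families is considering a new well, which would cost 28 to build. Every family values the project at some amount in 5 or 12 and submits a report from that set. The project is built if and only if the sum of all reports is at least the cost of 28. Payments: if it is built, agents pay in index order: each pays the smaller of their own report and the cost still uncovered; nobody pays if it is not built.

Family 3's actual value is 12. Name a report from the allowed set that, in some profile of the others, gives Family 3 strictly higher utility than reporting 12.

Suppose Family 1 reports 5, Family 2 reports 12 and Family 4 reports 12.
Report 12: project built, pays 11, utility 12 - 11 = 1.
Report 5: project built, pays 5, utility 12 - 5 = 7.
So reporting 5 beats truth here (7 > 1).

5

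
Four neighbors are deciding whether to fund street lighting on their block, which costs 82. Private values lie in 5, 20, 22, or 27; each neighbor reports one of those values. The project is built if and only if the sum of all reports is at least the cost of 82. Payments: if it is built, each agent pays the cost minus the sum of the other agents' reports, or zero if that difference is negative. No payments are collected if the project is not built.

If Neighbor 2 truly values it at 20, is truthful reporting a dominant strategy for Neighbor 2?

Yes

Check each profile of the others' reports and compare truth against every alternative report.
Others report (27, 27, 27): truth gives 19, best alternative gives 19.
Others report (22, 27, 27): truth gives 14, best alternative gives 14.
Others report (27, 22, 27): truth gives 14, best alternative gives 14.
Others report (27, 27, 22): truth gives 14, best alternative gives 14.
Others report (20, 27, 27): truth gives 12, best alternative gives 12.
Others report (27, 20, 27): truth gives 12, best alternative gives 12.
(Remaining 58 profiles checked similarly; truth is weakly best in each.)
In every case the truthful report is at least as good as any alternative, so it is a dominant strategy.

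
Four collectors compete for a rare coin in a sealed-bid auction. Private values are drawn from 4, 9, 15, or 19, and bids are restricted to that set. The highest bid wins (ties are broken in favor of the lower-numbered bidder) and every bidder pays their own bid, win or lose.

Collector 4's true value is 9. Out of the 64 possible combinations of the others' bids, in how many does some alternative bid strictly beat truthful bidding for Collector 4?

Others bid (4, 4, 9): truth gives -9; bid 4 gives -4 > -9. Violating.
Others bid (4, 4, 15): truth gives -9; bid 4 gives -4 > -9. Violating.
Others bid (4, 4, 19): truth gives -9; bid 4 gives -4 > -9. Violating.
Others bid (4, 9, 4): truth gives -9; bid 4 gives -4 > -9. Violating.
Others bid (4, 4, 4): truth gives 0; no alternative beats it.
(Checking all 64 profiles: 63 have a profitable deviation, 1 does not.)

63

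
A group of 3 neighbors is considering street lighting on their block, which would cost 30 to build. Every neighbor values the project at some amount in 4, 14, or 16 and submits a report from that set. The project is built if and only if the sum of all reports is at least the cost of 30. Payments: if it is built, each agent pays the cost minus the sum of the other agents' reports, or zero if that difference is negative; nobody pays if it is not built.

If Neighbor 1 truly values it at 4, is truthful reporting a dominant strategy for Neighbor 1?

Yes

Check each profile of the others' reports and compare truth against every alternative report.
Others report (4, 14): truth gives 0, best alternative gives -8.
Others report (14, 4): truth gives 0, best alternative gives -8.
Others report (4, 16): truth gives 0, best alternative gives -6.
Others report (16, 4): truth gives 0, best alternative gives -6.
Others report (14, 16): truth gives 4, best alternative gives 4.
Others report (16, 14): truth gives 4, best alternative gives 4.
(Remaining 3 profiles checked similarly; truth is weakly best in each.)
In every case the truthful report is at least as good as any alternative, so it is a dominant strategy.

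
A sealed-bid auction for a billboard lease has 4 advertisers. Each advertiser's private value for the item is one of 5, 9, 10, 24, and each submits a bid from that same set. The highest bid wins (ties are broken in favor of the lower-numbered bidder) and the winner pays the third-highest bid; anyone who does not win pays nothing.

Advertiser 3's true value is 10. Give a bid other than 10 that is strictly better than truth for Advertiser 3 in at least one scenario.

24

Suppose Advertiser 1 bids 5, Advertiser 2 bids 5 and Advertiser 4 bids 24.
Bid 10: loses, pays 0, utility 0.
Bid 24: wins, pays 5, utility 10 - 5 = 5.
So bidding 24 beats truth here (5 > 0).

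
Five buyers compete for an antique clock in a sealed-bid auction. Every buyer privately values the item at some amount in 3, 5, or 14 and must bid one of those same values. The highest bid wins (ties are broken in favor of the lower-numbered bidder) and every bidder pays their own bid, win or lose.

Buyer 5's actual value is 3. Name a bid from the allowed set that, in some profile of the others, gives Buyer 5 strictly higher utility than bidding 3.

5

Suppose Buyer 1 bids 3, Buyer 2 bids 3, Buyer 3 bids 3 and Buyer 4 bids 3.
Bid 3: loses but pays 3, utility -3.
Bid 5: wins, pays 5, utility 3 - 5 = -2.
So bidding 5 beats truth here (-2 > -3).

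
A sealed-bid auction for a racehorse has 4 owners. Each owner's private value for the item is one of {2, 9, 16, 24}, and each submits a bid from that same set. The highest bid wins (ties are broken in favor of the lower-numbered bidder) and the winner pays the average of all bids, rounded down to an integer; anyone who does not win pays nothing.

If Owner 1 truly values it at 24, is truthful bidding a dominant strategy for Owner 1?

Consider the case where Owner 2 bids 2, Owner 3 bids 2 and Owner 4 bids 2.
Truthful bid 24: wins, pays 7, utility 24 - 7 = 17.
Bid 2 instead: wins, pays 2, utility 24 - 2 = 22.
Since 22 > 17, bidding 2 is strictly better here, so truthful bidding is not dominant.

No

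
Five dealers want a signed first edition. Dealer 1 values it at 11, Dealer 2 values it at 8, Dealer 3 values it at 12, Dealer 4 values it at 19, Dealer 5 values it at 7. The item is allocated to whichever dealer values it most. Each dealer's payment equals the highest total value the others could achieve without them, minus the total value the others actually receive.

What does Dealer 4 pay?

12

Dealer 4 has the highest value and receives the item.
Without Dealer 4, the item would go to the next-highest value, 12, so the others could achieve 12.
With Dealer 4 present and winning, the others receive nothing, so their total is 0.
Payment = 12 - 0 = 12.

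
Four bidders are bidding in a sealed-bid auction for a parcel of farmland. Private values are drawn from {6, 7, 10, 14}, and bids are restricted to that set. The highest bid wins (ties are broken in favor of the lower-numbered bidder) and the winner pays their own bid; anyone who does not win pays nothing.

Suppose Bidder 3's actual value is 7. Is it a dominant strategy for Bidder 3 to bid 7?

Check each profile of the others' bids and compare truth against every alternative bid.
Others bid (6, 6, 6): truth gives 0, best alternative gives 0.
Others bid (6, 6, 7): truth gives 0, best alternative gives 0.
Others bid (6, 6, 10): truth gives 0, best alternative gives 0.
Others bid (6, 6, 14): truth gives 0, best alternative gives 0.
Others bid (6, 7, 6): truth gives 0, best alternative gives 0.
Others bid (6, 7, 7): truth gives 0, best alternative gives 0.
(Remaining 58 profiles checked similarly; truth is weakly best in each.)
In every case the truthful bid is at least as good as any alternative, so it is a dominant strategy.

Yes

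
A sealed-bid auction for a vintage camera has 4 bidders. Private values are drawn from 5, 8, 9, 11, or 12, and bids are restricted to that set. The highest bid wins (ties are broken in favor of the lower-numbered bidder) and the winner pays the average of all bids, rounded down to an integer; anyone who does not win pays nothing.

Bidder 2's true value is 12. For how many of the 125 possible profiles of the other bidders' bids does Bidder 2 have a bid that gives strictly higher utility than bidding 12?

Others bid (5, 5, 5): truth gives 6; bid 8 gives 7 > 6. Violating.
Others bid (5, 5, 8): truth gives 5; bid 8 gives 6 > 5. Violating.
Others bid (5, 8, 5): truth gives 5; bid 8 gives 6 > 5. Violating.
Others bid (5, 8, 8): truth gives 4; bid 8 gives 5 > 4. Violating.
Others bid (5, 5, 9): truth gives 5; no alternative beats it.
Others bid (5, 5, 11): truth gives 4; no alternative beats it.
(Checking all 125 profiles: 23 have a profitable deviation, 102 do not.)

23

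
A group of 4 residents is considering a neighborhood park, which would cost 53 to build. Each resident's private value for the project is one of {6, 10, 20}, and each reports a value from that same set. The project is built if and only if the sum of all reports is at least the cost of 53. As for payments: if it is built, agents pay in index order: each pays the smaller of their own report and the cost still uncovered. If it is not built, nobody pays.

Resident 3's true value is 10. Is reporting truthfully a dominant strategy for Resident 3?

No

Consider the case where Resident 1 reports 10, Resident 2 reports 20 and Resident 4 reports 20.
Truthful report 10: project built, pays 10, utility 10 - 10 = 0.
Report 6 instead: project built, pays 6, utility 10 - 6 = 4.
Since 4 > 0, reporting 6 is strictly better here, so truthful reporting is not dominant.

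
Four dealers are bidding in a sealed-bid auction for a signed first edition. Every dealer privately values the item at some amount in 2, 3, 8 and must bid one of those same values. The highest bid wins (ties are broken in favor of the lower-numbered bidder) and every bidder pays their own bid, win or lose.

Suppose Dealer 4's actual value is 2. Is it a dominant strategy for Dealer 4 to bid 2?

Consider the case where Dealer 1 bids 2, Dealer 2 bids 2 and Dealer 3 bids 2.
Truthful bid 2: loses but pays 2, utility -2.
Bid 3 instead: wins, pays 3, utility 2 - 3 = -1.
Since -1 > -2, bidding 3 is strictly better here, so truthful bidding is not dominant.

No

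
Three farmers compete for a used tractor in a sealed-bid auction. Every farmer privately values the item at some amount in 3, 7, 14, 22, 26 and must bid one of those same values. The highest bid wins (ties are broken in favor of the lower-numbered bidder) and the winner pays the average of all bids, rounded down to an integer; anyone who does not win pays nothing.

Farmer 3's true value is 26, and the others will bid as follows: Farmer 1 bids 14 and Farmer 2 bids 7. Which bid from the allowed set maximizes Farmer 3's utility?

Bid 3: loses, pays 0, utility 0.
Bid 7: loses, pays 0, utility 0.
Bid 14: loses, pays 0, utility 0.
Bid 22: wins, pays 14, utility 26 - 14 = 12.
Bid 26: wins, pays 15, utility 26 - 15 = 11.
The best choice is 22 with utility 12.

22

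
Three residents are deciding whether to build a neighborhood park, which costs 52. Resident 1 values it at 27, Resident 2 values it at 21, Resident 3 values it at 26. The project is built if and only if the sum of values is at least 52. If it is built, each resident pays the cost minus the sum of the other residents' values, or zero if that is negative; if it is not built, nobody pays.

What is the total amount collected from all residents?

Total value 74 ≥ cost 52, so it is built.
Resident 1: others sum to 47; max(0, 52 - 47) = 5.
Resident 2: others sum to 53; max(0, 52 - 53) = 0.
Resident 3: others sum to 48; max(0, 52 - 48) = 4.
Total collected = 5 + 0 + 4 = 9.

9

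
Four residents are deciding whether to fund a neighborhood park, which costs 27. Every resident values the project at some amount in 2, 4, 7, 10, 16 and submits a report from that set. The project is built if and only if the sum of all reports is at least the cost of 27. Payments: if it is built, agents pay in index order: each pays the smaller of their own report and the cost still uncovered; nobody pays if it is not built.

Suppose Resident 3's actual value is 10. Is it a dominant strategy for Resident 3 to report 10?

No

Consider the case where Resident 1 reports 2, Resident 2 reports 2 and Resident 4 reports 16.
Truthful report 10: project built, pays 10, utility 10 - 10 = 0.
Report 7 instead: project built, pays 7, utility 10 - 7 = 3.
Since 3 > 0, reporting 7 is strictly better here, so truthful reporting is not dominant.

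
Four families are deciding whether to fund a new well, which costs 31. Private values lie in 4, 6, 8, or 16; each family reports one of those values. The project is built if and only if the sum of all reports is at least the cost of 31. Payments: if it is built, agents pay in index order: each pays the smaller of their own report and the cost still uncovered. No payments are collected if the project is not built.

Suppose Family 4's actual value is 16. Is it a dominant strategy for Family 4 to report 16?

Yes

Check each profile of the others' reports and compare truth against every alternative report.
Others report (6, 8, 8): truth gives 7, best alternative gives 0.
Others report (8, 6, 8): truth gives 7, best alternative gives 0.
Others report (8, 8, 6): truth gives 7, best alternative gives 0.
Others report (4, 8, 8): truth gives 5, best alternative gives 0.
Others report (6, 6, 8): truth gives 5, best alternative gives 0.
Others report (6, 8, 6): truth gives 5, best alternative gives 0.
(Remaining 58 profiles checked similarly; truth is weakly best in each.)
In every case the truthful report is at least as good as any alternative, so it is a dominant strategy.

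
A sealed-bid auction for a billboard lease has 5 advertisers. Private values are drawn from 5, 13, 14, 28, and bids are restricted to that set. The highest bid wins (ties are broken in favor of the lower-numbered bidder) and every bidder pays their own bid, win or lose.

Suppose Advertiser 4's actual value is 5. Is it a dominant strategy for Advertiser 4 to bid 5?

Check each profile of the others' bids and compare truth against every alternative bid.
Others bid (5, 5, 5, 28): truth gives -5, best alternative gives -13.
Others bid (5, 5, 13, 28): truth gives -5, best alternative gives -13.
Others bid (5, 5, 14, 5): truth gives -5, best alternative gives -13.
Others bid (5, 5, 14, 13): truth gives -5, best alternative gives -13.
Others bid (5, 5, 14, 14): truth gives -5, best alternative gives -13.
Others bid (5, 5, 14, 28): truth gives -5, best alternative gives -13.
(Remaining 250 profiles checked similarly; truth is weakly best in each.)
In every case the truthful bid is at least as good as any alternative, so it is a dominant strategy.

Yes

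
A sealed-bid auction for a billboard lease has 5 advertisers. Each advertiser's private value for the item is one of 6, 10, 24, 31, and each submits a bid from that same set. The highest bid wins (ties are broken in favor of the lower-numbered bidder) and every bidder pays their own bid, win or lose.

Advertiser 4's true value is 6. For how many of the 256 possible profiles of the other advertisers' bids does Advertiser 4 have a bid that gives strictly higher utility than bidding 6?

Others bid (6, 6, 6, 6): truth gives -6; bid 10 gives -4 > -6. Violating.
Others bid (6, 6, 6, 10): truth gives -6; bid 10 gives -4 > -6. Violating.
Others bid (6, 6, 6, 24): truth gives -6; no alternative beats it.
Others bid (6, 6, 6, 31): truth gives -6; no alternative beats it.
(Checking all 256 profiles: 2 have a profitable deviation, 254 do not.)

2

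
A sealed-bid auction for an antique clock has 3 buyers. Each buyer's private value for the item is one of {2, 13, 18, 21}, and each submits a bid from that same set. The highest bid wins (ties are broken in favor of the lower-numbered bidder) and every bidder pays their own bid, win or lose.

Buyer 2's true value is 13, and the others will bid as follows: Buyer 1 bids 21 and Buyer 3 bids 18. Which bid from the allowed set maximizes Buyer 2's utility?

2

Bid 2: loses but pays 2, utility -2.
Bid 13: loses but pays 13, utility -13.
Bid 18: loses but pays 18, utility -18.
Bid 21: loses but pays 21, utility -21.
The best choice is 2 with utility -2.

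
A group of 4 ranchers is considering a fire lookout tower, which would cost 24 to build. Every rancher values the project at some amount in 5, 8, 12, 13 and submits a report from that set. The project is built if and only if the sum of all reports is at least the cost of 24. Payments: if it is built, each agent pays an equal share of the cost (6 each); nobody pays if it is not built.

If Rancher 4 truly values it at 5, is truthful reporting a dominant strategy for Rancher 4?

Check each profile of the others' reports and compare truth against every alternative report.
Others report (5, 5, 8): truth gives 0, best alternative gives -1.
Others report (5, 8, 5): truth gives 0, best alternative gives -1.
Others report (8, 5, 5): truth gives 0, best alternative gives -1.
Others report (5, 5, 12): truth gives -1, best alternative gives -1.
Others report (5, 5, 13): truth gives -1, best alternative gives -1.
Others report (5, 8, 8): truth gives -1, best alternative gives -1.
(Remaining 58 profiles checked similarly; truth is weakly best in each.)
In every case the truthful report is at least as good as any alternative, so it is a dominant strategy.

Yes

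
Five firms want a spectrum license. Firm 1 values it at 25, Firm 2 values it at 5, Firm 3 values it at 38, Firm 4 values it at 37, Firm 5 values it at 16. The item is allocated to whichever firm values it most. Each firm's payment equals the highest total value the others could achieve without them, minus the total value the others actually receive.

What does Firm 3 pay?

37

Firm 3 has the highest value and receives the item.
Without Firm 3, the item would go to the next-highest value, 37, so the others could achieve 37.
With Firm 3 present and winning, the others receive nothing, so their total is 0.
Payment = 37 - 0 = 37.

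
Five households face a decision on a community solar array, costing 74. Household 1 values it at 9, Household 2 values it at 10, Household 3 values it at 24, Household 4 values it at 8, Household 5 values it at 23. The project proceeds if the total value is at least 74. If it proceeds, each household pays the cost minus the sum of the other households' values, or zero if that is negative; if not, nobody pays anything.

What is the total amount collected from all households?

Total value 74 ≥ cost 74, so it is built.
Household 1: others sum to 65; max(0, 74 - 65) = 9.
Household 2: others sum to 64; max(0, 74 - 64) = 10.
Household 3: others sum to 50; max(0, 74 - 50) = 24.
Household 4: others sum to 66; max(0, 74 - 66) = 8.
Household 5: others sum to 51; max(0, 74 - 51) = 23.
Total collected = 9 + 10 + 24 + 8 + 23 = 74.

74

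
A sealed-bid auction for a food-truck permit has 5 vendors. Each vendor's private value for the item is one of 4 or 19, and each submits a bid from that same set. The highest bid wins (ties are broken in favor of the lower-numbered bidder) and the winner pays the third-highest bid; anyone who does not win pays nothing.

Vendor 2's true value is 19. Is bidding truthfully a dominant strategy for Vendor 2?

Check each profile of the others' bids and compare truth against every alternative bid.
Others bid (4, 4, 4, 4): truth gives 15, best alternative gives 0.
Others bid (4, 4, 4, 19): truth gives 15, best alternative gives 0.
Others bid (4, 4, 19, 4): truth gives 15, best alternative gives 0.
Others bid (4, 19, 4, 4): truth gives 15, best alternative gives 0.
Others bid (4, 4, 19, 19): truth gives 0, best alternative gives 0.
Others bid (4, 19, 4, 19): truth gives 0, best alternative gives 0.
(Remaining 10 profiles checked similarly; truth is weakly best in each.)
In every case the truthful bid is at least as good as any alternative, so it is a dominant strategy.

Yes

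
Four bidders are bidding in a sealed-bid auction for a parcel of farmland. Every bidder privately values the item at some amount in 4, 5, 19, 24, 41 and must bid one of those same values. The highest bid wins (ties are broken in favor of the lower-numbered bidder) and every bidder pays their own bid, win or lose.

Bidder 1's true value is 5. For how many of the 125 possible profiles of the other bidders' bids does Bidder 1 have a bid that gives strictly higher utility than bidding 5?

118

Others bid (4, 4, 4): truth gives 0; bid 4 gives 1 > 0. Violating.
Others bid (4, 4, 19): truth gives -5; bid 4 gives -4 > -5. Violating.
Others bid (4, 4, 24): truth gives -5; bid 4 gives -4 > -5. Violating.
Others bid (4, 4, 41): truth gives -5; bid 4 gives -4 > -5. Violating.
Others bid (4, 4, 5): truth gives 0; no alternative beats it.
Others bid (4, 5, 4): truth gives 0; no alternative beats it.
(Checking all 125 profiles: 118 have a profitable deviation, 7 do not.)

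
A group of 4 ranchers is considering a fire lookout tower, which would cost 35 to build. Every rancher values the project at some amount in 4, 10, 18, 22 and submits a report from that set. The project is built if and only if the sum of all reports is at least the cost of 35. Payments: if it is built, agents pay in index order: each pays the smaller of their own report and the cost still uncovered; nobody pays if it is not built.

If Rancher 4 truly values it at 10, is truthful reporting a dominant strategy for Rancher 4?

Yes

Check each profile of the others' reports and compare truth against every alternative report.
Others report (4, 10, 22): truth gives 10, best alternative gives 10.
Others report (4, 18, 18): truth gives 10, best alternative gives 10.
Others report (4, 18, 22): truth gives 10, best alternative gives 10.
Others report (4, 22, 10): truth gives 10, best alternative gives 10.
Others report (4, 22, 18): truth gives 10, best alternative gives 10.
Others report (4, 22, 22): truth gives 10, best alternative gives 10.
(Remaining 58 profiles checked similarly; truth is weakly best in each.)
In every case the truthful report is at least as good as any alternative, so it is a dominant strategy.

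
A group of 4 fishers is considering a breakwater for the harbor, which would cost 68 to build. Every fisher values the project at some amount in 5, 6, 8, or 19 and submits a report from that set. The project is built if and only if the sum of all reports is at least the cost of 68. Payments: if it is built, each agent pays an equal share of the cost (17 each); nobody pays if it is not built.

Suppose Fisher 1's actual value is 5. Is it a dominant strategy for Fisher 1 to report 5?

Check each profile of the others' reports and compare truth against every alternative report.
Others report (5, 5, 5): truth gives 0, best alternative gives 0.
Others report (5, 5, 6): truth gives 0, best alternative gives 0.
Others report (5, 5, 8): truth gives 0, best alternative gives 0.
Others report (5, 5, 19): truth gives 0, best alternative gives 0.
Others report (5, 6, 5): truth gives 0, best alternative gives 0.
Others report (5, 6, 6): truth gives 0, best alternative gives 0.
(Remaining 58 profiles checked similarly; truth is weakly best in each.)
In every case the truthful report is at least as good as any alternative, so it is a dominant strategy.

Yes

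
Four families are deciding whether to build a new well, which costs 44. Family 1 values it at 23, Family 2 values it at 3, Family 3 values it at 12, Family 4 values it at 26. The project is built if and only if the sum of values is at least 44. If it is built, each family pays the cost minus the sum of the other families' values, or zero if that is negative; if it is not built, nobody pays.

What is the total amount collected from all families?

9

Total value 64 ≥ cost 44, so it is built.
Family 1: others sum to 41; max(0, 44 - 41) = 3.
Family 2: others sum to 61; max(0, 44 - 61) = 0.
Family 3: others sum to 52; max(0, 44 - 52) = 0.
Family 4: others sum to 38; max(0, 44 - 38) = 6.
Total collected = 3 + 0 + 0 + 6 = 9.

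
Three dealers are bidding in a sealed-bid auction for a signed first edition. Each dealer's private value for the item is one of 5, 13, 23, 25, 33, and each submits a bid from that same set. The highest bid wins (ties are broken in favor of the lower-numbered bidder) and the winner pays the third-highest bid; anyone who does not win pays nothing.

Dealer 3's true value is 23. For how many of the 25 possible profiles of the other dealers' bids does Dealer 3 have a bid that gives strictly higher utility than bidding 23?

8

Others bid (5, 23): truth gives 0; bid 25 gives 18 > 0. Violating.
Others bid (5, 25): truth gives 0; bid 33 gives 18 > 0. Violating.
Others bid (13, 23): truth gives 0; bid 25 gives 10 > 0. Violating.
Others bid (13, 25): truth gives 0; bid 33 gives 10 > 0. Violating.
Others bid (5, 5): truth gives 18; no alternative beats it.
Others bid (5, 13): truth gives 18; no alternative beats it.
(Checking all 25 profiles: 8 have a profitable deviation, 17 do not.)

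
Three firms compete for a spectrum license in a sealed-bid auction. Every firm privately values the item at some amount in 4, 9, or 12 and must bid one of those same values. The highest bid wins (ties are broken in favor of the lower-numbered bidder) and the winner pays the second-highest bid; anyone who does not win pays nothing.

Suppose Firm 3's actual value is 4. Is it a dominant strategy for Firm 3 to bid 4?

Yes

Check each profile of the others' bids and compare truth against every alternative bid.
Others bid (4, 4): truth gives 0, best alternative gives 0.
Others bid (4, 9): truth gives 0, best alternative gives 0.
Others bid (4, 12): truth gives 0, best alternative gives 0.
Others bid (9, 4): truth gives 0, best alternative gives 0.
Others bid (9, 9): truth gives 0, best alternative gives 0.
Others bid (9, 12): truth gives 0, best alternative gives 0.
(Remaining 3 profiles checked similarly; truth is weakly best in each.)
In every case the truthful bid is at least as good as any alternative, so it is a dominant strategy.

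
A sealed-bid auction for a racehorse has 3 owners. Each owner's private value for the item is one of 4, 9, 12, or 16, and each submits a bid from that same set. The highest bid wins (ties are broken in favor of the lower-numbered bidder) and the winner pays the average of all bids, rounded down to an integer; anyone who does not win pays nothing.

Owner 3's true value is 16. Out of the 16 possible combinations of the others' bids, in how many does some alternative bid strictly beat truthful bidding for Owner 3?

Others bid (4, 4): truth gives 8; bid 9 gives 11 > 8. Violating.
Others bid (4, 9): truth gives 7; bid 12 gives 8 > 7. Violating.
Others bid (9, 4): truth gives 7; bid 12 gives 8 > 7. Violating.
Others bid (9, 9): truth gives 5; bid 12 gives 6 > 5. Violating.
Others bid (4, 12): truth gives 6; no alternative beats it.
Others bid (4, 16): truth gives 0; no alternative beats it.
(Checking all 16 profiles: 4 have a profitable deviation, 12 do not.)

4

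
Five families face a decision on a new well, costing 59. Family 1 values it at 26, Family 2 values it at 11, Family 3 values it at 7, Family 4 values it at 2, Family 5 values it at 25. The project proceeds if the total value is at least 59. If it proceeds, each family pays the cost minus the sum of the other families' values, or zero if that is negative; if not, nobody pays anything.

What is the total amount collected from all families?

27

Total value 71 ≥ cost 59, so it is built.
Family 1: others sum to 45; max(0, 59 - 45) = 14.
Family 2: others sum to 60; max(0, 59 - 60) = 0.
Family 3: others sum to 64; max(0, 59 - 64) = 0.
Family 4: others sum to 69; max(0, 59 - 69) = 0.
Family 5: others sum to 46; max(0, 59 - 46) = 13.
Total collected = 14 + 0 + 0 + 0 + 13 = 27.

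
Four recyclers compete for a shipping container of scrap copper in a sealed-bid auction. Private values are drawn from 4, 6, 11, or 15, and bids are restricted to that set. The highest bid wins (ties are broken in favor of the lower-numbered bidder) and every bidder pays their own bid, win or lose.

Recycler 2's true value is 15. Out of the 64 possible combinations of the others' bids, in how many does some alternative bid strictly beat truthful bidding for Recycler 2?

Others bid (4, 4, 4): truth gives 0; bid 6 gives 9 > 0. Violating.
Others bid (4, 4, 6): truth gives 0; bid 6 gives 9 > 0. Violating.
Others bid (4, 4, 11): truth gives 0; bid 11 gives 4 > 0. Violating.
Others bid (4, 6, 4): truth gives 0; bid 6 gives 9 > 0. Violating.
Others bid (4, 4, 15): truth gives 0; no alternative beats it.
Others bid (4, 6, 15): truth gives 0; no alternative beats it.
(Checking all 64 profiles: 34 have a profitable deviation, 30 do not.)

34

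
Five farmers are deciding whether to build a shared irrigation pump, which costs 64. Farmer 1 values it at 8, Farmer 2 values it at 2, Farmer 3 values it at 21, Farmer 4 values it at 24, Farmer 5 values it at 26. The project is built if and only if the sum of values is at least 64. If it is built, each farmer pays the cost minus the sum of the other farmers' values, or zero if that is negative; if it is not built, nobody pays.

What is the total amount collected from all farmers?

Total value 81 ≥ cost 64, so it is built.
Farmer 1: others sum to 73; max(0, 64 - 73) = 0.
Farmer 2: others sum to 79; max(0, 64 - 79) = 0.
Farmer 3: others sum to 60; max(0, 64 - 60) = 4.
Farmer 4: others sum to 57; max(0, 64 - 57) = 7.
Farmer 5: others sum to 55; max(0, 64 - 55) = 9.
Total collected = 0 + 0 + 4 + 7 + 9 = 20.

20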